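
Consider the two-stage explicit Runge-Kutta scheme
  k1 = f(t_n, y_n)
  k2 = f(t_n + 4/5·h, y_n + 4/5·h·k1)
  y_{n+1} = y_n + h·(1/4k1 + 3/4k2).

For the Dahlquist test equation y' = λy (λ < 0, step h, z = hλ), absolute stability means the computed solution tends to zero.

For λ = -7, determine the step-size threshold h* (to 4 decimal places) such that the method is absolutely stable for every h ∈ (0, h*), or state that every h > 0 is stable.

Set f=λy, z=hλ:
  k1=λy_n ⇒ h·k1=z·y_n;  k2=λ(1+4/5z)y_n ⇒ h·k2=z(1+4/5z)y_n
  y_{n+1}/y_n = 1 + 1/4z + 3/4z(1+4/5z) = 1 + z + 3/5z²
  R(z) = 1 + z + 3/5z².

Need |R(x)|<1, x<0.
x=-1.09: |R|=0.6229
R=1: x+3/5x²=0 ⇒ x=−5/3=-1.6667; min R=1−1/(4·3/5)=0.5833>−1
Confirm numerically:
  x=-1.612: |R|=0.94713 <1
  x=-1.525: |R|=0.87037 <1
  x=-0.805: |R|=0.58381 <1
  x=-1.898: |R|=1.26344 >1
  x=-1.754: |R|=1.09191 >1
Interval (-1.6667, 0).

(-1.6667,0); λ=-7 ⇒ h* = (5/3)/7 = 0.2381.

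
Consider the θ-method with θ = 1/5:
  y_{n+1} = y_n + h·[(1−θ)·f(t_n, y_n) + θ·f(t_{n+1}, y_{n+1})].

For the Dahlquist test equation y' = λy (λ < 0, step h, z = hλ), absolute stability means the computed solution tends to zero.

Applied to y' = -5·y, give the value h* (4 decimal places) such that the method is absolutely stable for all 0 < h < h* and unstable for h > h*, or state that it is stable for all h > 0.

(-3.3333,0); λ=-5 ⇒ h* = (10/3)/5 = 0.6667.

On y'=λy, z=hλ:
  y_{n+1} = y_n + z·[4/5·y_n + 1/5·y_{n+1}] ⇒ (1 − 1/5z)y_{n+1} = (1 + 4/5z)y_n
  ⇒ R(z) = (1 + 4/5z)/(1 − 1/5z).

Boundary: |R(x)|=1, x<0.
x=-1.54: |R|=0.1774
R=−1: 1+4/5x = −1+1/5x ⇒ -3/5x=2 ⇒ x=2/(-3/5)=-3.3333
Confirm numerically:
  x=-2.892: |R|=0.83224 <1
  x=-2.177: |R|=0.51665 <1
  x=-1.687: |R|=0.26140 <1
  x=-3.831: |R|=1.16906 >1
  x=-3.481: |R|=1.05223 >1
Stable set (-3.3333, 0).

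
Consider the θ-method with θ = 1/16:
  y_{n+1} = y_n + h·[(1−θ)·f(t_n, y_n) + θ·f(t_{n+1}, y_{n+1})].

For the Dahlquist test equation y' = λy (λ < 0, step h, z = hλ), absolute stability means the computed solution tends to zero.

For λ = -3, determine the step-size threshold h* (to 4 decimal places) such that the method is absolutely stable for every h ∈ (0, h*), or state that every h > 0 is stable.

(-2.2857,0); λ=-3 ⇒ h* = (16/7)/3 = 0.7619.

Test eqn y'=λy, z=hλ:
  y_{n+1} = y_n + z·[15/16·y_n + 1/16·y_{n+1}] ⇒ (1 − 1/16z)y_{n+1} = (1 + 15/16z)y_n
  Hence R(z) = (1 + 15/16z)/(1 − 1/16z).

Need |R(x)|<1, x<0.
x=-1.19: |R|=0.1076
R=−1: 1+15/16x = −1+1/16x ⇒ -7/8x=2 ⇒ x=2/(-7/8)=-2.2857
Confirm numerically:
  x=-2.122: |R|=0.87352 <1
  x=-2.115: |R|=0.86807 <1
  x=-2.000: |R|=0.77778 <1
  x=-2.853: |R|=1.42126 >1
  x=-2.390: |R|=1.07939 >1
  x=-2.378: |R|=1.07030 >1
So |R|<1 on (-2.2857, 0).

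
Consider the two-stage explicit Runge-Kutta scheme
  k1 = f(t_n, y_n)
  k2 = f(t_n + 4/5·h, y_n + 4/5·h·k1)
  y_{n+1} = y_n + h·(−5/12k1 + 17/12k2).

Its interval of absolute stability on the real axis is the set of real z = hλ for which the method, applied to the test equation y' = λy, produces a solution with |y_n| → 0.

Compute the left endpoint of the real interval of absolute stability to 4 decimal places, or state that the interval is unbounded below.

z* = -0.8824.

With y'=λy (z=hλ):
  k1=λy_n ⇒ h·k1=z·y_n;  k2=λ(1+4/5z)y_n ⇒ h·k2=z(1+4/5z)y_n
  y_{n+1}/y_n = 1 − 5/12z + 17/12z(1+4/5z) = 1 + z + 17/15z²
  ⇒ R(z) = 1 + z + 17/15z².

Need |R(x)|<1, x<0.
x=-0.56: |R|=0.7954
R=1: x+17/15x²=0 ⇒ x=−15/17=-0.8824; min R=1−1/(4·17/15)=0.7794>−1
Confirm numerically:
  x=-0.778: |R|=0.90799 <1
  x=-0.649: |R|=0.82836 <1
  x=-0.459: |R|=0.77977 <1
  x=-0.966: |R|=1.09158 >1
  x=-0.960: |R|=1.08448 >1
So |R|<1 on (-0.8824, 0).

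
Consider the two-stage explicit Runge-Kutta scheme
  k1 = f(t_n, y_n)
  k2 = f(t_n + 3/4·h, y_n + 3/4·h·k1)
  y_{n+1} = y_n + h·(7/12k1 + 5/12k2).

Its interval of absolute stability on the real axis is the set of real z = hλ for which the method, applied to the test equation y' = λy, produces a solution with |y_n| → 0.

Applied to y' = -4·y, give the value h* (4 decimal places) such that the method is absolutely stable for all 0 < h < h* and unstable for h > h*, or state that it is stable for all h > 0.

On y'=λy, z=hλ:
  k1=λy_n ⇒ h·k1=z·y_n;  k2=λ(1+3/4z)y_n ⇒ h·k2=z(1+3/4z)y_n
  y_{n+1}/y_n = 1 + 7/12z + 5/12z(1+3/4z) = 1 + z + 5/16z²
  so R(z) = 1 + z + 5/16z².

Need |R(x)|<1, x<0.
x=-0.6: |R|=0.5125
R=1: x+5/16x²=0 ⇒ x=−16/5=-3.2000; min R=1−1/(4·5/16)=0.2000>−1
Confirm numerically:
  x=-2.878: |R|=0.71040 <1
  x=-2.741: |R|=0.60684 <1
  x=-2.687: |R|=0.56924 <1
  x=-3.633: |R|=1.49159 >1
  x=-3.441: |R|=1.25915 >1
  x=-3.231: |R|=1.03130 >1
Interval (-3.2000, 0).

(-3.2000,0); λ=-4 ⇒ h* = (16/5)/4 = 0.8000.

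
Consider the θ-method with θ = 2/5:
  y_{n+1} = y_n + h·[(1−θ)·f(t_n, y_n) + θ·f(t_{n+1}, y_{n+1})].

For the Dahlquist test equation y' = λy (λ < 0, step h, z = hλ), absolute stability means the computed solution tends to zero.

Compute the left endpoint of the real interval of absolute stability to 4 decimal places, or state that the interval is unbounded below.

Test eqn y'=λy, z=hλ:
  y_{n+1} = y_n + z·[3/5·y_n + 2/5·y_{n+1}] ⇒ (1 − 2/5z)y_{n+1} = (1 + 3/5z)y_n
  so R(z) = (1 + 3/5z)/(1 − 2/5z).

Solve |R(x)|<1 on ℝ⁻.
x=-0.86: |R|=0.3601
R=−1: 1+3/5x = −1+2/5x ⇒ -1/5x=2 ⇒ x=2/(-1/5)=-10.0000
Confirm numerically:
  x=-9.271: |R|=0.96903 <1
  x=-8.107: |R|=0.91077 <1
  x=-6.678: |R|=0.81902 <1
  x=-10.420: |R|=1.01625 >1
  x=-10.351: |R|=1.01366 >1
Interval (-10.0000, 0).

left endpoint -10.0000.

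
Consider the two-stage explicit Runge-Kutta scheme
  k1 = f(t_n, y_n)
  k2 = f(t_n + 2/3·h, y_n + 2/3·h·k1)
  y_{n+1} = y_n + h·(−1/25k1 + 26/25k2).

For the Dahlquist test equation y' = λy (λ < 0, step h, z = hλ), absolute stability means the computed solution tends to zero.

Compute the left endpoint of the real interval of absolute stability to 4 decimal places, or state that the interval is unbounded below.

Set f=λy, z=hλ:
  k1=λy_n ⇒ h·k1=z·y_n;  k2=λ(1+2/3z)y_n ⇒ h·k2=z(1+2/3z)y_n
  y_{n+1}/y_n = 1 − 1/25z + 26/25z(1+2/3z) = 1 + z + 52/75z²
  Hence R(z) = 1 + z + 52/75z².

Need |R(x)|<1, x<0.
x=-1.22: |R|=0.8120
R=1: x+52/75x²=0 ⇒ x=−75/52=-1.4423; min R=1−1/(4·52/75)=0.6394>−1
Confirm numerically:
  x=-1.329: |R|=0.89559 <1
  x=-1.135: |R|=0.75817 <1
  x=-1.074: |R|=0.72574 <1
  x=-0.677: |R|=0.64077 <1
  x=-1.782: |R|=1.41970 >1
  x=-1.641: |R|=1.22606 >1
  x=-1.559: |R|=1.12613 >1
Interval (-1.4423, 0).

z* = -1.4423.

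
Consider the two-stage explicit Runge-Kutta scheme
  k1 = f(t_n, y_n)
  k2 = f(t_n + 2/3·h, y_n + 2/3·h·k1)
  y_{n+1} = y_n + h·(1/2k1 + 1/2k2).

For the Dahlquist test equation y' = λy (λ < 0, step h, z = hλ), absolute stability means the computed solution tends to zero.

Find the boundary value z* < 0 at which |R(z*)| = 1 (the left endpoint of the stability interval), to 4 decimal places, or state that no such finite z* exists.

With y'=λy (z=hλ):
  k1=λy_n ⇒ h·k1=z·y_n;  k2=λ(1+2/3z)y_n ⇒ h·k2=z(1+2/3z)y_n
  y_{n+1}/y_n = 1 + 1/2z + 1/2z(1+2/3z) = 1 + z + 1/3z²
  so R(z) = 1 + z + 1/3z².

Need |R(x)|<1, x<0.
x=-1.04: |R|=0.3205
R=1: x+1/3x²=0 ⇒ x=−3=-3.0000; min R=1−1/(4·1/3)=0.2500>−1
Confirm numerically:
  x=-2.276: |R|=0.45073 <1
  x=-2.243: |R|=0.43402 <1
  x=-2.069: |R|=0.35792 <1
  x=-3.491: |R|=1.57136 >1
  x=-3.126: |R|=1.13129 >1
  x=-3.096: |R|=1.09907 >1
So |R|<1 on (-3.0000, 0).

z* = -3.0000.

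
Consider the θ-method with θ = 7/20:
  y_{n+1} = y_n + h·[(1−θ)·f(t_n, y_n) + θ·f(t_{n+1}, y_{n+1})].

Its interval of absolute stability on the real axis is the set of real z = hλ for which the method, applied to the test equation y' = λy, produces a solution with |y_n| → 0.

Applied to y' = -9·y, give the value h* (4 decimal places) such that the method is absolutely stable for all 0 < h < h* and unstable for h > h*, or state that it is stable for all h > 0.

Test eqn y'=λy, z=hλ:
  y_{n+1} = y_n + z·[13/20·y_n + 7/20·y_{n+1}] ⇒ (1 − 7/20z)y_{n+1} = (1 + 13/20z)y_n
  so R(z) = (1 + 13/20z)/(1 − 7/20z).

Need |R(x)|<1, x<0.
x=-1.45: |R|=0.0381
R=−1: 1+13/20x = −1+7/20x ⇒ -3/10x=2 ⇒ x=2/(-3/10)=-6.6667
Confirm numerically:
  x=-6.385: |R|=0.97388 <1
  x=-5.877: |R|=0.92250 <1
  x=-4.536: |R|=0.75298 <1
  x=-3.011: |R|=0.46603 <1
  x=-6.977: |R|=1.02705 >1
  x=-6.729: |R|=1.00557 >1
So |R|<1 on (-6.6667, 0).

(-6.6667,0); λ=-9 ⇒ h* = (20/3)/9 = 0.7407.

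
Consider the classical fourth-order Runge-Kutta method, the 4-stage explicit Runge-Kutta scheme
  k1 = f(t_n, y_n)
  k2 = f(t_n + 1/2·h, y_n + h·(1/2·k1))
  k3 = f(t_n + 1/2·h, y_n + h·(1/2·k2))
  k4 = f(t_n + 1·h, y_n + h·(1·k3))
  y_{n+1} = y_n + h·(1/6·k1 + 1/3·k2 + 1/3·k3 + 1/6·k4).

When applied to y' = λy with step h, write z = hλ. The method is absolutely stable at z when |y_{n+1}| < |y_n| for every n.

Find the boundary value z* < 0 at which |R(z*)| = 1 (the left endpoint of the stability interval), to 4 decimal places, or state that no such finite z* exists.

Set f=λy, z=hλ:
  order 4, 4-stage ⇒ R(z)=1+z+z^2/2+z^3/6+z^4/24
  (e.g. R(-0.4)=0.67040, |R|=0.67040)

Boundary: |R(x)|=1, x<0.
x=-0.4: |R|=0.6704
|R(-2.05)|=0.3513 |R(-1.76)|=0.2800 |R(-0.91)|=0.4070
Bisect:
  x_lo=-3.3731 |R|=2.3135  x_hi=-0.0796 |R|=0.9235
  mid=-1.72636 |R|=0.27638 →hi
  mid=-2.54975 |R|=0.69919 →hi
  mid=-2.96145 |R|=1.29973 →lo
  mid=-2.75560 |R|=0.95614 →hi
  mid=-2.85852 |R|=1.11614 →lo
  mid=-2.80706 |R|=1.03332 →lo
  mid=-2.78133 |R|=0.99404 →hi
  mid=-2.79420 |R|=1.01350 →lo
  mid=-2.78776 |R|=1.00373 →lo
  ...
  [-2.78535,-2.78515] ⇒ x*=-2.7853
Interval (-2.7853, 0).

left endpoint -2.7853.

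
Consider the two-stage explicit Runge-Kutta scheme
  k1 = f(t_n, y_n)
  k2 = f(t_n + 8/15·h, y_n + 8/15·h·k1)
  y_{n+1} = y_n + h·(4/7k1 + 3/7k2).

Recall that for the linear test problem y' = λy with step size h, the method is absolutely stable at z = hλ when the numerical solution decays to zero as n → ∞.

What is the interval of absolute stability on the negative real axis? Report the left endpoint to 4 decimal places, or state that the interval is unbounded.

On y'=λy, z=hλ:
  k1=λy_n ⇒ h·k1=z·y_n;  k2=λ(1+8/15z)y_n ⇒ h·k2=z(1+8/15z)y_n
  y_{n+1}/y_n = 1 + 4/7z + 3/7z(1+8/15z) = 1 + z + 8/35z²
  R(z) = 1 + z + 8/35z².

Find x<0 with |R(x)|<1.
x=-1.72: |R|=0.0438
R=1: x+8/35x²=0 ⇒ x=−35/8=-4.3750; min R=1−1/(4·8/35)=-0.0938>−1
Confirm numerically:
  x=-3.738: |R|=0.45575 <1
  x=-3.442: |R|=0.26597 <1
  x=-1.936: |R|=0.07929 <1
  x=-4.881: |R|=1.56452 >1
  x=-4.828: |R|=1.49990 >1
  x=-4.557: |R|=1.18957 >1
Interval (-4.3750, 0).

z∈(-4.3750,0).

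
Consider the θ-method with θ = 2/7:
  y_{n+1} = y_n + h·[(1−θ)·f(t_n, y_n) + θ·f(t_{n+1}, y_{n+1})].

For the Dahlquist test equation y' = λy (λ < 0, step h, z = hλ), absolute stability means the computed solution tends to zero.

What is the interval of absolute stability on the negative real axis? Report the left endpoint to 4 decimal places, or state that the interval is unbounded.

z∈(-4.6667,0).

Test eqn y'=λy, z=hλ:
  y_{n+1} = y_n + z·[5/7·y_n + 2/7·y_{n+1}] ⇒ (1 − 2/7z)y_{n+1} = (1 + 5/7z)y_n
  R(z) = (1 + 5/7z)/(1 − 2/7z).

Solve |R(x)|<1 on ℝ⁻.
x=-0.65: |R|=0.4518
R=−1: 1+5/7x = −1+2/7x ⇒ -3/7x=2 ⇒ x=2/(-3/7)=-4.6667
Confirm numerically:
  x=-4.091: |R|=0.88625 <1
  x=-3.728: |R|=0.80520 <1
  x=-3.182: |R|=0.66672 <1
  x=-2.259: |R|=0.37289 <1
  x=-5.209: |R|=1.09341 >1
  x=-4.693: |R|=1.00482 >1
Interval (-4.6667, 0).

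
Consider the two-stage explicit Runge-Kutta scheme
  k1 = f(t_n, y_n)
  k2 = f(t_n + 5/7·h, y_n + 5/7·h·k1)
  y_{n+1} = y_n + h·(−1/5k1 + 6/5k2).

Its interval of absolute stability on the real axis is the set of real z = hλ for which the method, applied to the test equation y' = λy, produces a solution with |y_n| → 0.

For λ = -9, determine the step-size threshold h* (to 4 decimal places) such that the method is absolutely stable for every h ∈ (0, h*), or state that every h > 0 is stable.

On y'=λy, z=hλ:
  k1=λy_n ⇒ h·k1=z·y_n;  k2=λ(1+5/7z)y_n ⇒ h·k2=z(1+5/7z)y_n
  y_{n+1}/y_n = 1 − 1/5z + 6/5z(1+5/7z) = 1 + z + 6/7z²
  ⇒ R(z) = 1 + z + 6/7z².

Solve |R(x)|<1 on ℝ⁻.
x=-1.25: |R|=1.0893
R=1: x+6/7x²=0 ⇒ x=−7/6=-1.1667; min R=1−1/(4·6/7)=0.7083>−1
Confirm numerically:
  x=-1.007: |R|=0.86218 <1
  x=-0.841: |R|=0.76524 <1
  x=-0.471: |R|=0.71915 <1
  x=-1.352: |R|=1.21477 >1
  x=-1.343: |R|=1.20298 >1
Stable set (-1.1667, 0).

(-1.1667,0); λ=-9 ⇒ h* = (7/6)/9 = 0.1296.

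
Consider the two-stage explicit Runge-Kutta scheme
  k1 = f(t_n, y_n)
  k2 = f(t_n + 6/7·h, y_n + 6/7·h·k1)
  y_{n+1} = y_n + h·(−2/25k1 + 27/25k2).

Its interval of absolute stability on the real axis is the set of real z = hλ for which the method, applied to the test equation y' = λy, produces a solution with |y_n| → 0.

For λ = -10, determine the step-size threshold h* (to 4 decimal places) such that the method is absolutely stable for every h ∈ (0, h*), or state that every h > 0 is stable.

(-1.0802,0); λ=-10 ⇒ h* = (175/162)/10 = 0.1080.

On y'=λy, z=hλ:
  k1=λy_n ⇒ h·k1=z·y_n;  k2=λ(1+6/7z)y_n ⇒ h·k2=z(1+6/7z)y_n
  y_{n+1}/y_n = 1 − 2/25z + 27/25z(1+6/7z) = 1 + z + 162/175z²
  so R(z) = 1 + z + 162/175z².

Find x<0 with |R(x)|<1.
x=-0.64: |R|=0.7392
R=1: x+162/175x²=0 ⇒ x=−175/162=-1.0802; min R=1−1/(4·162/175)=0.7299>−1
Confirm numerically:
  x=-0.817: |R|=0.80090 <1
  x=-0.796: |R|=0.79055 <1
  x=-0.579: |R|=0.73134 <1
  x=-1.671: |R|=1.91382 >1
  x=-1.106: |R|=1.02637 >1
Interval (-1.0802, 0).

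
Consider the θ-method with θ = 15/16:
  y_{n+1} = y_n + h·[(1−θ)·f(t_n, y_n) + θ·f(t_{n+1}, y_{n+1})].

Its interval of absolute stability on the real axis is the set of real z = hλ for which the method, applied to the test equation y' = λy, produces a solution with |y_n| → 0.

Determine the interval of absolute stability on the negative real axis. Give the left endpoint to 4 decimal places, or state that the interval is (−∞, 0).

On y'=λy, z=hλ:
  y_{n+1} = y_n + z·[1/16·y_n + 15/16·y_{n+1}] ⇒ (1 − 15/16z)y_{n+1} = (1 + 1/16z)y_n
  R(z) = (1 + 1/16z)/(1 − 15/16z).

Solve |R(x)|<1 on ℝ⁻.
x=-1.45: |R|=0.3854
x=-2: |R|=0.3043
x=-10: |R|=0.0361
x=-100: |R|=0.0554
θ=15/16≥1/2 ⇒ |1+1/16x|<|1−15/16x| ∀x<0 ⇒ unbounded interval.

unbounded; (−∞, 0).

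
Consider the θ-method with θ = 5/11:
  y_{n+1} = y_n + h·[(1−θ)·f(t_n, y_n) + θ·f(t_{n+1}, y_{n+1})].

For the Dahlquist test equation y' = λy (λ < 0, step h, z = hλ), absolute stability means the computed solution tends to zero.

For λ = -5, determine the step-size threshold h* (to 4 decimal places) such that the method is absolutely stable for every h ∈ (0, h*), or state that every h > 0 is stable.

(-22.0000,0); λ=-5 ⇒ h* = (22)/5 = 4.4000.

Set f=λy, z=hλ:
  y_{n+1} = y_n + z·[6/11·y_n + 5/11·y_{n+1}] ⇒ (1 − 5/11z)y_{n+1} = (1 + 6/11z)y_n
  R(z) = (1 + 6/11z)/(1 − 5/11z).

Need |R(x)|<1, x<0.
x=-0.63: |R|=0.5102
R=−1: 1+6/11x = −1+5/11x ⇒ -1/11x=2 ⇒ x=2/(-1/11)=-22.0000
Confirm numerically:
  x=-21.596: |R|=0.99660 <1
  x=-20.596: |R|=0.98768 <1
  x=-17.677: |R|=0.95650 <1
  x=-14.780: |R|=0.91496 <1
  x=-22.471: |R|=1.00382 >1
  x=-22.116: |R|=1.00095 >1
So |R|<1 on (-22.0000, 0).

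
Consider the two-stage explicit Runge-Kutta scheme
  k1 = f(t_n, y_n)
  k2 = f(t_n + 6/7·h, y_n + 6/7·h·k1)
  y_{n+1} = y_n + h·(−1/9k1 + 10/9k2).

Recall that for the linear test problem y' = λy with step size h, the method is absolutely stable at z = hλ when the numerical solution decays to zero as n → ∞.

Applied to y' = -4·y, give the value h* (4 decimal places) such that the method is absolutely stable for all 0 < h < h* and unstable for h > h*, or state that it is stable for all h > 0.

(-1.0500,0); λ=-4 ⇒ h* = (21/20)/4 = 0.2625.

Test eqn y'=λy, z=hλ:
  k1=λy_n ⇒ h·k1=z·y_n;  k2=λ(1+6/7z)y_n ⇒ h·k2=z(1+6/7z)y_n
  y_{n+1}/y_n = 1 − 1/9z + 10/9z(1+6/7z) = 1 + z + 20/21z²
  so R(z) = 1 + z + 20/21z².

Find x<0 with |R(x)|<1.
x=-1.08: |R|=1.0309
R=1: x+20/21x²=0 ⇒ x=−21/20=-1.0500; min R=1−1/(4·20/21)=0.7375>−1
Confirm numerically:
  x=-0.704: |R|=0.76802 <1
  x=-0.671: |R|=0.75780 <1
  x=-0.597: |R|=0.74244 <1
  x=-1.605: |R|=1.84836 >1
  x=-1.524: |R|=1.68798 >1
  x=-1.242: |R|=1.22711 >1
Stable set (-1.0500, 0).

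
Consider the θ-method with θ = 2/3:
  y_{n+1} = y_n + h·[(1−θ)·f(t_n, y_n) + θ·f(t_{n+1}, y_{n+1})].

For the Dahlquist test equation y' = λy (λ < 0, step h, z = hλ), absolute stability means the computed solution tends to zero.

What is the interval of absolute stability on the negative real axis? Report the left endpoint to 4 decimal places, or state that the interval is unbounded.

unbounded; (−∞, 0).

On y'=λy, z=hλ:
  y_{n+1} = y_n + z·[1/3·y_n + 2/3·y_{n+1}] ⇒ (1 − 2/3z)y_{n+1} = (1 + 1/3z)y_n
  so R(z) = (1 + 1/3z)/(1 − 2/3z).

Need |R(x)|<1, x<0.
x=-1.13: |R|=0.3555
x=-2: |R|=0.1429
x=-10: |R|=0.3043
x=-100: |R|=0.4778
θ=2/3≥1/2 ⇒ |1+1/3x|<|1−2/3x| ∀x<0 ⇒ interval (−∞,0).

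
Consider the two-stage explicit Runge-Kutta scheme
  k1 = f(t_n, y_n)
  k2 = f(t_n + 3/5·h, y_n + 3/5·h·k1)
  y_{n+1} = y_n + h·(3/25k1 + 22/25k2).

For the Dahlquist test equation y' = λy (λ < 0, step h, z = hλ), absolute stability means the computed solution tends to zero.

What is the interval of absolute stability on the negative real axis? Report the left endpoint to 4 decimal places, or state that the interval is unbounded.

With y'=λy (z=hλ):
  k1=λy_n ⇒ h·k1=z·y_n;  k2=λ(1+3/5z)y_n ⇒ h·k2=z(1+3/5z)y_n
  y_{n+1}/y_n = 1 + 3/25z + 22/25z(1+3/5z) = 1 + z + 66/125z²
  Hence R(z) = 1 + z + 66/125z².

Boundary: |R(x)|=1, x<0.
x=-1.7: |R|=0.8259
R=1: x+66/125x²=0 ⇒ x=−125/66=-1.8939; min R=1−1/(4·66/125)=0.5265>−1
Confirm numerically:
  x=-1.695: |R|=0.82196 <1
  x=-1.145: |R|=0.54722 <1
  x=-0.920: |R|=0.52690 <1
  x=-2.399: |R|=1.63975 >1
  x=-2.224: |R|=1.38758 >1
  x=-1.963: |R|=1.07158 >1
Stable set (-1.8939, 0).

(-1.8939, 0).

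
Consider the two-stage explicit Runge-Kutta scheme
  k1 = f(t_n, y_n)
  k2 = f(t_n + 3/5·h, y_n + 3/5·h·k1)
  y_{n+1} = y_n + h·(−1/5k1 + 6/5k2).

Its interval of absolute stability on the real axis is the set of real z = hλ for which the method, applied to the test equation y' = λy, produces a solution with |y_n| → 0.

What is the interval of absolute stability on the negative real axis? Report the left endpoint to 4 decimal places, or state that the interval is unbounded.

z∈(-1.3889,0).

Test eqn y'=λy, z=hλ:
  k1=λy_n ⇒ h·k1=z·y_n;  k2=λ(1+3/5z)y_n ⇒ h·k2=z(1+3/5z)y_n
  y_{n+1}/y_n = 1 − 1/5z + 6/5z(1+3/5z) = 1 + z + 18/25z²
  R(z) = 1 + z + 18/25z².

Find x<0 with |R(x)|<1.
x=-1.68: |R|=1.3521
R=1: x+18/25x²=0 ⇒ x=−25/18=-1.3889; min R=1−1/(4·18/25)=0.6528>−1
Confirm numerically:
  x=-1.240: |R|=0.86707 <1
  x=-1.219: |R|=0.85089 <1
  x=-0.662: |R|=0.65354 <1
  x=-0.604: |R|=0.65867 <1
  x=-1.682: |R|=1.35497 >1
  x=-1.543: |R|=1.17121 >1
  x=-1.484: |R|=1.10162 >1
Stable set (-1.3889, 0).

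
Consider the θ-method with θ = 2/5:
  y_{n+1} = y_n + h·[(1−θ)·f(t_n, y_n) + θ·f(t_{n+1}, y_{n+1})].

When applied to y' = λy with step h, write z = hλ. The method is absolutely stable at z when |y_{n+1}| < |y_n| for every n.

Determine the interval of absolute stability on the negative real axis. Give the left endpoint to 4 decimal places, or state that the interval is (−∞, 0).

(-10.0000, 0).

Test eqn y'=λy, z=hλ:
  y_{n+1} = y_n + z·[3/5·y_n + 2/5·y_{n+1}] ⇒ (1 − 2/5z)y_{n+1} = (1 + 3/5z)y_n
  so R(z) = (1 + 3/5z)/(1 − 2/5z).

Need |R(x)|<1, x<0.
x=-0.39: |R|=0.6626
R=−1: 1+3/5x = −1+2/5x ⇒ -1/5x=2 ⇒ x=2/(-1/5)=-10.0000
Confirm numerically:
  x=-7.746: |R|=0.89001 <1
  x=-5.529: |R|=0.72157 <1
  x=-5.123: |R|=0.68011 <1
  x=-10.531: |R|=1.02037 >1
  x=-10.473: |R|=1.01823 >1
  x=-10.126: |R|=1.00499 >1
Stable set (-10.0000, 0).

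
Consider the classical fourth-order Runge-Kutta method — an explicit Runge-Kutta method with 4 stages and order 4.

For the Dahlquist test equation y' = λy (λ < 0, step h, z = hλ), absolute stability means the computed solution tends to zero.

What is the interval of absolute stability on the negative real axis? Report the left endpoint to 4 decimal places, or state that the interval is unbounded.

(-2.7853, 0).

With y'=λy (z=hλ):
  order 4, 4-stage ⇒ R(z)=1+z+z^2/2+z^3/6+z^4/24
  (e.g. R(-1)=0.37500, |R|=0.37500)

Boundary: |R(x)|=1, x<0.
x=-1: |R|=0.3750
|R(-2.27)|=0.4633 |R(-2)|=0.3333 |R(-1.22)|=0.3139
Bisect:
  x_lo=-3.4887 |R|=2.6921  x_hi=-0.2799 |R|=0.7559
  mid=-1.88429 |R|=0.30121 →hi
  mid=-2.68648 |R|=0.86096 →hi
  mid=-3.08758 |R|=1.55998 →lo
  mid=-2.88703 |R|=1.16454 →lo
  mid=-2.78676 |R|=1.00221 →lo
  mid=-2.73662 |R|=0.92906 →hi
  mid=-2.76169 |R|=0.96499 →hi
  mid=-2.77422 |R|=0.98344 →hi
  mid=-2.78049 |R|=0.99278 →hi
  ...
  [-2.78539,-2.78519] ⇒ x*=-2.7853
Interval (-2.7853, 0).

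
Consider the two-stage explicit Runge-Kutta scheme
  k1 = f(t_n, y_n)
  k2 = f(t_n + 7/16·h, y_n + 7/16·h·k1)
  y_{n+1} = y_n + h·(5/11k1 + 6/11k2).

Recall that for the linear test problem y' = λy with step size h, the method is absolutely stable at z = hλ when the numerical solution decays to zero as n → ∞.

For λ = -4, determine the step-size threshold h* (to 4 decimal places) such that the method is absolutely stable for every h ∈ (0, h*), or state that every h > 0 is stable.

On y'=λy, z=hλ:
  k1=λy_n ⇒ h·k1=z·y_n;  k2=λ(1+7/16z)y_n ⇒ h·k2=z(1+7/16z)y_n
  y_{n+1}/y_n = 1 + 5/11z + 6/11z(1+7/16z) = 1 + z + 21/88z²
  so R(z) = 1 + z + 21/88z².

Need |R(x)|<1, x<0.
x=-1.6: |R|=0.0109
R=1: x+21/88x²=0 ⇒ x=−88/21=-4.1905; min R=1−1/(4·21/88)=-0.0476>−1
Confirm numerically:
  x=-3.816: |R|=0.65899 <1
  x=-2.080: |R|=0.04756 <1
  x=-1.921: |R|=0.04037 <1
  x=-4.762: |R|=1.64947 >1
  x=-4.695: |R|=1.56527 >1
  x=-4.213: |R|=1.02264 >1
Interval (-4.1905, 0).

(-4.1905,0); λ=-4 ⇒ h* = (88/21)/4 = 1.0476.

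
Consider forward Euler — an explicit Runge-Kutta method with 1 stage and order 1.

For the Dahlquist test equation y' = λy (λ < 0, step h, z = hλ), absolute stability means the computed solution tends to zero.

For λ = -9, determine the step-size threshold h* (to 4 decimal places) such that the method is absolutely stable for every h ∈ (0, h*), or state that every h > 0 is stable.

Set f=λy, z=hλ:
  order 1, 1-stage ⇒ R(z)=1+z
  (e.g. R(-1.58)=-0.58000, |R|=0.58000)

Solve |R(x)|<1 on ℝ⁻.
x=-1.58: |R|=0.5800
|R(-2.37)|=1.3700 |R(-1.44)|=0.4400 |R(-0.64)|=0.3600
Bisect:
  x_lo=-2.3932 |R|=1.3932  x_hi=-0.3835 |R|=0.6165
  mid=-1.38836 |R|=0.38836 →hi
  mid=-1.89078 |R|=0.89078 →hi
  mid=-2.14199 |R|=1.14199 →lo
  mid=-2.01639 |R|=1.01639 →lo
  mid=-1.95358 |R|=0.95358 →hi
  mid=-1.98498 |R|=0.98498 →hi
  mid=-2.00069 |R|=1.00069 →lo
  mid=-1.99283 |R|=0.99283 →hi
  ...
  [-2.00007,-1.99995] ⇒ x*=-2.0000
Interval (-2.0000, 0).

(-2.0000,0); λ=-9 ⇒ h* = 0.2222.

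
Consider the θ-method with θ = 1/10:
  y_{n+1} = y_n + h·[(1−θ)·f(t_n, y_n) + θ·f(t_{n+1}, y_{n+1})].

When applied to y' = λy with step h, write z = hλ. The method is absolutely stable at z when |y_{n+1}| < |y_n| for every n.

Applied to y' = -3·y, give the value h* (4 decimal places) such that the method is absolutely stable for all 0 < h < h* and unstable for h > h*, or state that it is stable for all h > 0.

With y'=λy (z=hλ):
  y_{n+1} = y_n + z·[9/10·y_n + 1/10·y_{n+1}] ⇒ (1 − 1/10z)y_{n+1} = (1 + 9/10z)y_n
  so R(z) = (1 + 9/10z)/(1 − 1/10z).

Find x<0 with |R(x)|<1.
x=-0.98: |R|=0.1075
R=−1: 1+9/10x = −1+1/10x ⇒ -4/5x=2 ⇒ x=2/(-4/5)=-2.5000
Confirm numerically:
  x=-2.342: |R|=0.89759 <1
  x=-1.945: |R|=0.62830 <1
  x=-1.830: |R|=0.54691 <1
  x=-2.969: |R|=1.28931 >1
  x=-2.966: |R|=1.28752 >1
  x=-2.748: |R|=1.15563 >1
So |R|<1 on (-2.5000, 0).

(-2.5000,0); λ=-3 ⇒ h* = (5/2)/3 = 0.8333.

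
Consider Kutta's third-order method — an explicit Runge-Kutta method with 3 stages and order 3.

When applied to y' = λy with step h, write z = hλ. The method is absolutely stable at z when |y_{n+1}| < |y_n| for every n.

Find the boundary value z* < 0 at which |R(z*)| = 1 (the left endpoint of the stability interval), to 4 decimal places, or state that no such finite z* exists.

z* = -2.5127.

Test eqn y'=λy, z=hλ:
  order 3, 3-stage ⇒ R(z)=1+z+z^2/2+z^3/6
  (e.g. R(-0.87)=0.39870, |R|=0.39870)

Need |R(x)|<1, x<0.
x=-0.87: |R|=0.3987
|R(-1.57)|=0.0175 |R(-0.91)|=0.3785 |R(-0.6)|=0.5440
Bisect:
  x_lo=-3.2041 |R|=2.5532  x_hi=-0.3629 |R|=0.6950
  mid=-1.78346 |R|=0.13854 →hi
  mid=-2.49376 |R|=0.96905 →hi
  mid=-2.84891 |R|=1.64453 →lo
  mid=-2.67133 |R|=1.28044 →lo
  mid=-2.58255 |R|=1.11851 →lo
  mid=-2.53815 |R|=1.04227 →lo
  mid=-2.51596 |R|=1.00529 →lo
  mid=-2.50486 |R|=0.98708 →hi
  mid=-2.51041 |R|=0.99616 →hi
  ...
  [-2.51283,-2.51266] ⇒ x*=-2.5127
So |R|<1 on (-2.5127, 0).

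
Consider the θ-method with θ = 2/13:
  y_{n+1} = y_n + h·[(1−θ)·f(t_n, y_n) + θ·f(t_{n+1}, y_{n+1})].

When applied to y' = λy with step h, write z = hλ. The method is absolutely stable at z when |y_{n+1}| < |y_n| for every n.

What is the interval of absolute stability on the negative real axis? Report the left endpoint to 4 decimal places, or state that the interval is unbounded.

(-2.8889, 0).

Test eqn y'=λy, z=hλ:
  y_{n+1} = y_n + z·[11/13·y_n + 2/13·y_{n+1}] ⇒ (1 − 2/13z)y_{n+1} = (1 + 11/13z)y_n
  Hence R(z) = (1 + 11/13z)/(1 − 2/13z).

Need |R(x)|<1, x<0.
x=-0.33: |R|=0.6859
R=−1: 1+11/13x = −1+2/13x ⇒ -9/13x=2 ⇒ x=2/(-9/13)=-2.8889
Confirm numerically:
  x=-2.807: |R|=0.96041 <1
  x=-2.245: |R|=0.66867 <1
  x=-1.901: |R|=0.47084 <1
  x=-1.647: |R|=0.31404 <1
  x=-3.240: |R|=1.16222 >1
  x=-3.110: |R|=1.10354 >1
Stable set (-2.8889, 0).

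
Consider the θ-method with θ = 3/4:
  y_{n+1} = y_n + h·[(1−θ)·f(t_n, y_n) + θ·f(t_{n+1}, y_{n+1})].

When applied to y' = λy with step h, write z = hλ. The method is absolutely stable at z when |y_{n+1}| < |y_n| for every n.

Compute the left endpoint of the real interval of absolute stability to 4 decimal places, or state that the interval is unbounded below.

Test eqn y'=λy, z=hλ:
  y_{n+1} = y_n + z·[1/4·y_n + 3/4·y_{n+1}] ⇒ (1 − 3/4z)y_{n+1} = (1 + 1/4z)y_n
  ⇒ R(z) = (1 + 1/4z)/(1 − 3/4z).

Boundary: |R(x)|=1, x<0.
x=-0.44: |R|=0.6692
x=-2: |R|=0.2000
x=-10: |R|=0.1765
x=-100: |R|=0.3158
θ=3/4≥1/2 ⇒ |1+1/4x|<|1−3/4x| ∀x<0 ⇒ interval (−∞,0).

(−∞, 0) — no finite endpoint.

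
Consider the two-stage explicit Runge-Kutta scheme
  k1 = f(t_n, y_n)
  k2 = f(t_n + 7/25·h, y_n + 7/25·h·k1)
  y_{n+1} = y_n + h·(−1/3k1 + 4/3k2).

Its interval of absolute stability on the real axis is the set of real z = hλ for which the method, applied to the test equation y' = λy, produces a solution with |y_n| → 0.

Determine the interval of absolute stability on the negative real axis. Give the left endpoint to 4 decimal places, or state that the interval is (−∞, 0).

On y'=λy, z=hλ:
  k1=λy_n ⇒ h·k1=z·y_n;  k2=λ(1+7/25z)y_n ⇒ h·k2=z(1+7/25z)y_n
  y_{n+1}/y_n = 1 − 1/3z + 4/3z(1+7/25z) = 1 + z + 28/75z²
  Hence R(z) = 1 + z + 28/75z².

Boundary: |R(x)|=1, x<0.
x=-1.28: |R|=0.3317
R=1: x+28/75x²=0 ⇒ x=−75/28=-2.6786; min R=1−1/(4·28/75)=0.3304>−1
Confirm numerically:
  x=-2.549: |R|=0.87670 <1
  x=-2.366: |R|=0.72390 <1
  x=-1.501: |R|=0.34012 <1
  x=-1.452: |R|=0.33510 <1
  x=-2.829: |R|=1.15888 >1
  x=-2.820: |R|=1.14890 >1
  x=-2.753: |R|=1.07650 >1
Stable set (-2.6786, 0).

(-2.6786, 0).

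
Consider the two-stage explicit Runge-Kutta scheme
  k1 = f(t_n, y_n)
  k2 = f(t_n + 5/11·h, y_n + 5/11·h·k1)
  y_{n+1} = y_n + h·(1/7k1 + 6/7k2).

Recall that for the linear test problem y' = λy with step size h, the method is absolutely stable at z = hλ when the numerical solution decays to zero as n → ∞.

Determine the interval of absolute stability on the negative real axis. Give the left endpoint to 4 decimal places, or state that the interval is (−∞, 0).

Test eqn y'=λy, z=hλ:
  k1=λy_n ⇒ h·k1=z·y_n;  k2=λ(1+5/11z)y_n ⇒ h·k2=z(1+5/11z)y_n
  y_{n+1}/y_n = 1 + 1/7z + 6/7z(1+5/11z) = 1 + z + 30/77z²
  R(z) = 1 + z + 30/77z².

Solve |R(x)|<1 on ℝ⁻.
x=-1.29: |R|=0.3584
R=1: x+30/77x²=0 ⇒ x=−77/30=-2.5667; min R=1−1/(4·30/77)=0.3583>−1
Confirm numerically:
  x=-2.132: |R|=0.63894 <1
  x=-2.112: |R|=0.62587 <1
  x=-1.815: |R|=0.46846 <1
  x=-3.127: |R|=1.68266 >1
  x=-3.107: |R|=1.65408 >1
Interval (-2.5667, 0).

(-2.5667, 0).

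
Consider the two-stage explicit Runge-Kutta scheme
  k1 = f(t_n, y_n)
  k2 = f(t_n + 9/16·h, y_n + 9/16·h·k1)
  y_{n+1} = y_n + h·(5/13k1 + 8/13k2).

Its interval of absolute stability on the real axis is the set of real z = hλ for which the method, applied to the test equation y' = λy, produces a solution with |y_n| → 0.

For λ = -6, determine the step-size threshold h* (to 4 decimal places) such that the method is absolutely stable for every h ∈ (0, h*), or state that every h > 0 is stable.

On y'=λy, z=hλ:
  k1=λy_n ⇒ h·k1=z·y_n;  k2=λ(1+9/16z)y_n ⇒ h·k2=z(1+9/16z)y_n
  y_{n+1}/y_n = 1 + 5/13z + 8/13z(1+9/16z) = 1 + z + 9/26z²
  R(z) = 1 + z + 9/26z².

Need |R(x)|<1, x<0.
x=-0.94: |R|=0.3659
R=1: x+9/26x²=0 ⇒ x=−26/9=-2.8889; min R=1−1/(4·9/26)=0.2778>−1
Confirm numerically:
  x=-2.456: |R|=0.63198 <1
  x=-2.195: |R|=0.47278 <1
  x=-1.717: |R|=0.30349 <1
  x=-3.266: |R|=1.42634 >1
  x=-3.137: |R|=1.26942 >1
  x=-3.074: |R|=1.19697 >1
Stable set (-2.8889, 0).

(-2.8889,0); λ=-6 ⇒ h* = (26/9)/6 = 0.4815.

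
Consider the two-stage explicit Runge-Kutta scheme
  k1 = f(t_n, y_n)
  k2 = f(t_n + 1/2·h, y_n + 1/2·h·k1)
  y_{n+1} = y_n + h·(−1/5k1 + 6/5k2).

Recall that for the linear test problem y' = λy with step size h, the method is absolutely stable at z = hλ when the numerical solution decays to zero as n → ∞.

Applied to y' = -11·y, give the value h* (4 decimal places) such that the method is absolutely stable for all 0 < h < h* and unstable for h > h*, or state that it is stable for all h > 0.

(-1.6667,0); λ=-11 ⇒ h* = (5/3)/11 = 0.1515.

Test eqn y'=λy, z=hλ:
  k1=λy_n ⇒ h·k1=z·y_n;  k2=λ(1+1/2z)y_n ⇒ h·k2=z(1+1/2z)y_n
  y_{n+1}/y_n = 1 − 1/5z + 6/5z(1+1/2z) = 1 + z + 3/5z²
  R(z) = 1 + z + 3/5z².

Boundary: |R(x)|=1, x<0.
x=-1.29: |R|=0.7085
R=1: x+3/5x²=0 ⇒ x=−5/3=-1.6667; min R=1−1/(4·3/5)=0.5833>−1
Confirm numerically:
  x=-1.635: |R|=0.96893 <1
  x=-1.304: |R|=0.71625 <1
  x=-1.015: |R|=0.60313 <1
  x=-1.012: |R|=0.60249 <1
  x=-2.230: |R|=1.75374 >1
  x=-2.124: |R|=1.58283 >1
  x=-2.091: |R|=1.53237 >1
Interval (-1.6667, 0).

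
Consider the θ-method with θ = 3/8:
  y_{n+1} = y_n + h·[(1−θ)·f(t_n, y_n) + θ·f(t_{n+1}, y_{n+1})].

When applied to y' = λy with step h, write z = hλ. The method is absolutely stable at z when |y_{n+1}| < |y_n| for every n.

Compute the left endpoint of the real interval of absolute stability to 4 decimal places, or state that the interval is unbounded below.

Test eqn y'=λy, z=hλ:
  y_{n+1} = y_n + z·[5/8·y_n + 3/8·y_{n+1}] ⇒ (1 − 3/8z)y_{n+1} = (1 + 5/8z)y_n
  ⇒ R(z) = (1 + 5/8z)/(1 − 3/8z).

Solve |R(x)|<1 on ℝ⁻.
x=-1.62: |R|=0.0078
R=−1: 1+5/8x = −1+3/8x ⇒ -1/4x=2 ⇒ x=2/(-1/4)=-8.0000
Confirm numerically:
  x=-6.653: |R|=0.90364 <1
  x=-4.740: |R|=0.70657 <1
  x=-3.397: |R|=0.49393 <1
  x=-8.325: |R|=1.01971 >1
  x=-8.158: |R|=1.00973 >1
Interval (-8.0000, 0).

left endpoint -8.0000.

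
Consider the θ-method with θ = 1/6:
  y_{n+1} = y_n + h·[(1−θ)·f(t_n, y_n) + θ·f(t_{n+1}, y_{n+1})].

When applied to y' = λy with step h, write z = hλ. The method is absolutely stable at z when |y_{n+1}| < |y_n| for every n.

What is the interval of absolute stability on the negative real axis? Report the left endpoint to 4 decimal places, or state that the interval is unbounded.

Set f=λy, z=hλ:
  y_{n+1} = y_n + z·[5/6·y_n + 1/6·y_{n+1}] ⇒ (1 − 1/6z)y_{n+1} = (1 + 5/6z)y_n
  Hence R(z) = (1 + 5/6z)/(1 − 1/6z).

Solve |R(x)|<1 on ℝ⁻.
x=-0.8: |R|=0.2941
R=−1: 1+5/6x = −1+1/6x ⇒ -2/3x=2 ⇒ x=2/(-2/3)=-3.0000
Confirm numerically:
  x=-2.839: |R|=0.92714 <1
  x=-2.750: |R|=0.88571 <1
  x=-1.778: |R|=0.37156 <1
  x=-1.749: |R|=0.35424 <1
  x=-3.394: |R|=1.16777 >1
  x=-3.363: |R|=1.15508 >1
  x=-3.217: |R|=1.09417 >1
Interval (-3.0000, 0).

z∈(-3.0000,0).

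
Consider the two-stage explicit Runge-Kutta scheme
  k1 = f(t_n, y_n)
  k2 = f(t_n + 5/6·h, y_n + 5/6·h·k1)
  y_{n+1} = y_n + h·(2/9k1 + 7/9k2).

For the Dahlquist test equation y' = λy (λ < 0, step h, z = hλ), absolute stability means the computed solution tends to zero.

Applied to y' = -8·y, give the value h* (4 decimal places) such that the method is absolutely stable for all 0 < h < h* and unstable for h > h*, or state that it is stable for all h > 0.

Test eqn y'=λy, z=hλ:
  k1=λy_n ⇒ h·k1=z·y_n;  k2=λ(1+5/6z)y_n ⇒ h·k2=z(1+5/6z)y_n
  y_{n+1}/y_n = 1 + 2/9z + 7/9z(1+5/6z) = 1 + z + 35/54z²
  Hence R(z) = 1 + z + 35/54z².

Boundary: |R(x)|=1, x<0.
x=-1.1: |R|=0.6843
R=1: x+35/54x²=0 ⇒ x=−54/35=-1.5429; min R=1−1/(4·35/54)=0.6143>−1
Confirm numerically:
  x=-0.891: |R|=0.62355 <1
  x=-0.883: |R|=0.62235 <1
  x=-0.801: |R|=0.61485 <1
  x=-0.644: |R|=0.62481 <1
  x=-1.813: |R|=1.31744 >1
  x=-1.809: |R|=1.31205 >1
  x=-1.687: |R|=1.15761 >1
So |R|<1 on (-1.5429, 0).

(-1.5429,0); λ=-8 ⇒ h* = (54/35)/8 = 0.1929.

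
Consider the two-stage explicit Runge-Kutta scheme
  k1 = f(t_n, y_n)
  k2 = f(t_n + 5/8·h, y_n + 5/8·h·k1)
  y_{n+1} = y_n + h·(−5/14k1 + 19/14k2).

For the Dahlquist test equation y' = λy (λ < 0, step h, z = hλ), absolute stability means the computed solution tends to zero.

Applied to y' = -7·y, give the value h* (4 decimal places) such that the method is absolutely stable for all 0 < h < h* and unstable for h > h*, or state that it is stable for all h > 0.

Test eqn y'=λy, z=hλ:
  k1=λy_n ⇒ h·k1=z·y_n;  k2=λ(1+5/8z)y_n ⇒ h·k2=z(1+5/8z)y_n
  y_{n+1}/y_n = 1 − 5/14z + 19/14z(1+5/8z) = 1 + z + 95/112z²
  so R(z) = 1 + z + 95/112z².

Find x<0 with |R(x)|<1.
x=-1.78: |R|=1.9075
R=1: x+95/112x²=0 ⇒ x=−112/95=-1.1789; min R=1−1/(4·95/112)=0.7053>−1
Confirm numerically:
  x=-1.095: |R|=0.92203 <1
  x=-0.623: |R|=0.70622 <1
  x=-0.547: |R|=0.70679 <1
  x=-1.522: |R|=1.44287 >1
  x=-1.367: |R|=1.21805 >1
So |R|<1 on (-1.1789, 0).

(-1.1789,0); λ=-7 ⇒ h* = (112/95)/7 = 0.1684.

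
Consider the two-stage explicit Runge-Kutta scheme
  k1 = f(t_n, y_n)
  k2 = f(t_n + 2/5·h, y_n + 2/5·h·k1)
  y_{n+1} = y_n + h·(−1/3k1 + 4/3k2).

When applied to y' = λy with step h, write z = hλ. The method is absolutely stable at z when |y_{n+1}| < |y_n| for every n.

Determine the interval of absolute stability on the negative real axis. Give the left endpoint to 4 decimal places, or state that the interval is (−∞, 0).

Set f=λy, z=hλ:
  k1=λy_n ⇒ h·k1=z·y_n;  k2=λ(1+2/5z)y_n ⇒ h·k2=z(1+2/5z)y_n
  y_{n+1}/y_n = 1 − 1/3z + 4/3z(1+2/5z) = 1 + z + 8/15z²
  so R(z) = 1 + z + 8/15z².

Need |R(x)|<1, x<0.
x=-1.33: |R|=0.6134
R=1: x+8/15x²=0 ⇒ x=−15/8=-1.8750; min R=1−1/(4·8/15)=0.5312>−1
Confirm numerically:
  x=-1.186: |R|=0.56418 <1
  x=-1.083: |R|=0.54254 <1
  x=-1.004: |R|=0.53361 <1
  x=-0.815: |R|=0.53925 <1
  x=-2.215: |R|=1.40165 >1
  x=-2.049: |R|=1.19015 >1
Stable set (-1.8750, 0).

z∈(-1.8750,0).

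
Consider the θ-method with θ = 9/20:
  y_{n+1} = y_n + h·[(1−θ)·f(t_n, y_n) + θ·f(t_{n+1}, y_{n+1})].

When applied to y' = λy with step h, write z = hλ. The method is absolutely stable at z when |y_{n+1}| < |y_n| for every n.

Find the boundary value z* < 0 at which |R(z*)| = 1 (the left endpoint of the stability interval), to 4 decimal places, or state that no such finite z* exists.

z* = -20.0000.

Set f=λy, z=hλ:
  y_{n+1} = y_n + z·[11/20·y_n + 9/20·y_{n+1}] ⇒ (1 − 9/20z)y_{n+1} = (1 + 11/20z)y_n
  Hence R(z) = (1 + 11/20z)/(1 − 9/20z).

Boundary: |R(x)|=1, x<0.
x=-1.31: |R|=0.1758
R=−1: 1+11/20x = −1+9/20x ⇒ -1/10x=2 ⇒ x=2/(-1/10)=-20.0000
Confirm numerically:
  x=-14.512: |R|=0.92712 <1
  x=-13.684: |R|=0.91176 <1
  x=-11.345: |R|=0.85824 <1
  x=-20.355: |R|=1.00349 >1
  x=-20.075: |R|=1.00075 >1
  x=-20.065: |R|=1.00065 >1
Stable set (-20.0000, 0).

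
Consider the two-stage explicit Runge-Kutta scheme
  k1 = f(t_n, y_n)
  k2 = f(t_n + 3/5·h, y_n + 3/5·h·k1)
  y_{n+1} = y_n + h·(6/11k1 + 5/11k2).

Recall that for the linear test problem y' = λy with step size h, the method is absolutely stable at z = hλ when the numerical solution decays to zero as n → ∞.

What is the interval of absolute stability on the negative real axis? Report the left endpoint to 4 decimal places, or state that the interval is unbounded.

Set f=λy, z=hλ:
  k1=λy_n ⇒ h·k1=z·y_n;  k2=λ(1+3/5z)y_n ⇒ h·k2=z(1+3/5z)y_n
  y_{n+1}/y_n = 1 + 6/11z + 5/11z(1+3/5z) = 1 + z + 3/11z²
  R(z) = 1 + z + 3/11z².

Boundary: |R(x)|=1, x<0.
x=-0.86: |R|=0.3417
R=1: x+3/11x²=0 ⇒ x=−11/3=-3.6667; min R=1−1/(4·3/11)=0.0833>−1
Confirm numerically:
  x=-3.174: |R|=0.57353 <1
  x=-2.760: |R|=0.31753 <1
  x=-2.114: |R|=0.10482 <1
  x=-4.231: |R|=1.65119 >1
  x=-4.084: |R|=1.46483 >1
  x=-3.779: |R|=1.11577 >1
Interval (-3.6667, 0).

z∈(-3.6667,0).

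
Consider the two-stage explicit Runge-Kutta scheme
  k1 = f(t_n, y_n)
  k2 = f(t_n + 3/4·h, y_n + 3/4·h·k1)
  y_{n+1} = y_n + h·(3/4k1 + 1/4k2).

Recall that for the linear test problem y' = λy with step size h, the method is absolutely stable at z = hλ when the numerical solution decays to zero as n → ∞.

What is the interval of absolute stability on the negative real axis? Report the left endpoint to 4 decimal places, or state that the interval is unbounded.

(-5.3333, 0).

Set f=λy, z=hλ:
  k1=λy_n ⇒ h·k1=z·y_n;  k2=λ(1+3/4z)y_n ⇒ h·k2=z(1+3/4z)y_n
  y_{n+1}/y_n = 1 + 3/4z + 1/4z(1+3/4z) = 1 + z + 3/16z²
  ⇒ R(z) = 1 + z + 3/16z².

Need |R(x)|<1, x<0.
x=-1.51: |R|=0.0825
R=1: x+3/16x²=0 ⇒ x=−16/3=-5.3333; min R=1−1/(4·3/16)=-0.3333>−1
Confirm numerically:
  x=-2.862: |R|=0.32618 <1
  x=-2.802: |R|=0.32990 <1
  x=-2.391: |R|=0.31908 <1
  x=-2.260: |R|=0.30232 <1
  x=-5.867: |R|=1.58707 >1
  x=-5.568: |R|=1.24499 >1
  x=-5.376: |R|=1.04301 >1
Stable set (-5.3333, 0).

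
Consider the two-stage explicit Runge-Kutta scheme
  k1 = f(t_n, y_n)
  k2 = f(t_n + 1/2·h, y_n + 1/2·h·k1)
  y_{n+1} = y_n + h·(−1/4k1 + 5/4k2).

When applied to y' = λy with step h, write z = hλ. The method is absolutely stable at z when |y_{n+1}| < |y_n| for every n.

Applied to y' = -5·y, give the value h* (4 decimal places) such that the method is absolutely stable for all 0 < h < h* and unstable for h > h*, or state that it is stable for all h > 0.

(-1.6000,0); λ=-5 ⇒ h* = (8/5)/5 = 0.3200.

With y'=λy (z=hλ):
  k1=λy_n ⇒ h·k1=z·y_n;  k2=λ(1+1/2z)y_n ⇒ h·k2=z(1+1/2z)y_n
  y_{n+1}/y_n = 1 − 1/4z + 5/4z(1+1/2z) = 1 + z + 5/8z²
  Hence R(z) = 1 + z + 5/8z².

Find x<0 with |R(x)|<1.
x=-1.06: |R|=0.6423
R=1: x+5/8x²=0 ⇒ x=−8/5=-1.6000; min R=1−1/(4·5/8)=0.6000>−1
Confirm numerically:
  x=-1.511: |R|=0.91595 <1
  x=-1.186: |R|=0.69312 <1
  x=-0.747: |R|=0.60176 <1
  x=-1.906: |R|=1.36452 >1
  x=-1.903: |R|=1.36038 >1
  x=-1.726: |R|=1.13592 >1
So |R|<1 on (-1.6000, 0).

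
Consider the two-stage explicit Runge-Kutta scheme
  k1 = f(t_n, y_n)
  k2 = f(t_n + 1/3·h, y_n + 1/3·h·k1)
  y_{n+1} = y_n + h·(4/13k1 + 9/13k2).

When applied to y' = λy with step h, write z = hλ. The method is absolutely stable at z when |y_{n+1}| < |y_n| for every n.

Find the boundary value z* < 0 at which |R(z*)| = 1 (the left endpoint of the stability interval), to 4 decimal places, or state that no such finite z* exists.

left endpoint -4.3333.

With y'=λy (z=hλ):
  k1=λy_n ⇒ h·k1=z·y_n;  k2=λ(1+1/3z)y_n ⇒ h·k2=z(1+1/3z)y_n
  y_{n+1}/y_n = 1 + 4/13z + 9/13z(1+1/3z) = 1 + z + 3/13z²
  so R(z) = 1 + z + 3/13z².

Need |R(x)|<1, x<0.
x=-0.93: |R|=0.2696
R=1: x+3/13x²=0 ⇒ x=−13/3=-4.3333; min R=1−1/(4·3/13)=-0.0833>−1
Confirm numerically:
  x=-3.793: |R|=0.52704 <1
  x=-3.589: |R|=0.38352 <1
  x=-3.486: |R|=0.31835 <1
  x=-3.260: |R|=0.19252 <1
  x=-4.534: |R|=1.20996 >1
  x=-4.463: |R|=1.13355 >1
Stable set (-4.3333, 0).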